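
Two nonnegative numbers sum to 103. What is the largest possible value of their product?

10609/4

With x + y = 103, the product is P(x) = x(103 − x).
P'(x) = 103 − 2x = 0 gives x = 103/2; P'' = −2 < 0, so this is the maximum.
P = 103/2·103/2 = 10609/4.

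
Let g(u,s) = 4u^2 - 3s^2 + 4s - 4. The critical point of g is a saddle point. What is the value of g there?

∂g/∂u = 8u = 0 and ∂g/∂s = -6s + 4 = 0, so (u, s) = (0, 2/3).
The Hessian has g_{uu} = 8, g_{ss} = -6, g_{us} = 0, giving D = -48 < 0, so the point is a saddle point.
g(0, 2/3) = -8/3.

-8/3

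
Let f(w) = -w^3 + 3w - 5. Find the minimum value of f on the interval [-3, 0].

f'(w) = -3w^2 + 3, whose only zero in [-3, 0] is w = -1.
Compare values at every candidate in [-3, 0]: f(-3) = 13,  f(-1) = -7,  f(0) = -5.
So the minimum is f(-1) = -7.

-7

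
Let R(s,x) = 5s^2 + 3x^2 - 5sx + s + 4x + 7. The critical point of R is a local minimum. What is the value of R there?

142/35

∂R/∂s = 10s - 5x + 1 = 0 and ∂R/∂x = -5s + 6x + 4 = 0, so (s, x) = (-26/35, -9/7).
The Hessian has R_{ss} = 10, R_{xx} = 6, R_{sx} = -5, giving D = 35 > 0 with R_{ss} > 0, so the point is a local minimum.
R(-26/35, -9/7) = 142/35.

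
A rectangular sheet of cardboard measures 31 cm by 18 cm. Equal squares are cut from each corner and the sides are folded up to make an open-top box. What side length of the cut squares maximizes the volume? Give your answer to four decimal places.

With cut size x, the volume is V(x) = x(31 − 2x)(18 − 2x) for 0 < x < 9.
V'(x) = 12x^2 − 196x + 558. Setting V'(x) = 0 gives x ≈ 3.6728 (the root in (0, 9)).
V''(x) = 24x − 196 is negative there, so this is the maximum; V ≈ 925.6317.

3.6728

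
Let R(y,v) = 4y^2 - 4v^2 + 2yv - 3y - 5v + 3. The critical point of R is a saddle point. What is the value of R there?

7/2

∂R/∂y = 8y + 2v - 3 = 0 and ∂R/∂v = 2y - 8v - 5 = 0, so (y, v) = (1/2, -1/2).
The Hessian has R_{yy} = 8, R_{vv} = -8, R_{yv} = 2, giving D = -68 < 0, so the point is a saddle point.
R(1/2, -1/2) = 7/2.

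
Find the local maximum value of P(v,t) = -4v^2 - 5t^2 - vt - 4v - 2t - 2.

-70/79

∂P/∂v = -8v - t - 4 = 0 and ∂P/∂t = -v - 10t - 2 = 0, so (v, t) = (-38/79, -12/79).
The Hessian has P_{vv} = -8, P_{tt} = -10, P_{vt} = -1, giving D = 79 > 0 with P_{vv} < 0, so the point is a local maximum.
P(-38/79, -12/79) = -70/79.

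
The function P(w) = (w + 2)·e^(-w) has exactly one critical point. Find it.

-1

By the product rule, P'(w) = (-w - 1)·e^(-w). Since e^(-w) > 0, the only critical point is w = -1.
P''(-1) has the same sign as -1 < 0, so this is a local maximum.
P(-1) = (1)·e^(1) ≈ 2.7183.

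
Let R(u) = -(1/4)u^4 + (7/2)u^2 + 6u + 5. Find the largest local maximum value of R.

R'(u) = -u^3 + 7u + 6. Setting R'(u) = 0 gives u ∈ {-2, -1, 3}.
Since R''(u) = -3u^2 + 7, we get R''(-2) = -5 < 0 ⇒ local maximum; R''(-1) = 4 > 0 ⇒ local minimum; R''(3) = -20 < 0 ⇒ local maximum.
So the largest local maximum value is R(3) = 137/4.

137/4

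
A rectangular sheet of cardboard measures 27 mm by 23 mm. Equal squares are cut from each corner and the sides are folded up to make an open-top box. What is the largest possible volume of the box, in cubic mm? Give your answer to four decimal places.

1140.8205

With cut size x, the volume is V(x) = x(27 − 2x)(23 − 2x) for 0 < x < 11.5.
V'(x) = 12x^2 − 200x + 621. Setting V'(x) = 0 gives x ≈ 4.1269 (the root in (0, 11.5)).
V''(x) = 24x − 200 is negative there, so this is the maximum; V ≈ 1140.8205.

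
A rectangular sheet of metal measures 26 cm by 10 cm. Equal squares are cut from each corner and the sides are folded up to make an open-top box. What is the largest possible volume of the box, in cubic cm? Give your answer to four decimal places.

With cut size x, the volume is V(x) = x(26 − 2x)(10 − 2x) for 0 < x < 5.
V'(x) = 12x^2 − 144x + 260. Setting V'(x) = 0 gives x ≈ 2.2141 (the root in (0, 5)).
V''(x) = 24x − 144 is negative there, so this is the maximum; V ≈ 266.1210.

266.1210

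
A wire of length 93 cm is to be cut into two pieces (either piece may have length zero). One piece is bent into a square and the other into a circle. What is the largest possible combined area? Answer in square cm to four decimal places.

688.2656

Let x be the length used for the square. Square side x/4; circle radius (93−x)/(2π).
A(x) = (x/4)² + π·((93−x)/(2π))² = x²/16 + (93−x)²/(4π) for 0 ≤ x ≤ 93. A'(x) = x/8 − (93−x)/(2π) = 0 gives x = 4·93/(π+4) ≈ 52.0892.
A'' > 0, so the interior critical point is a minimum; the maximum is at an endpoint. A(0) = 688.2656 and A(93) = 540.5625, so the largest area is 688.2656.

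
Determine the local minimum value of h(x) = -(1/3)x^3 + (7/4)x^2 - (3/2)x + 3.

h'(x) = -x^2 + (7/2)x - 3/2. Setting h'(x) = 0 gives x ∈ {1/2, 3}.
h''(x) = -2x + 7/2. h''(1/2) = 5/2 > 0 ⇒ local minimum; h''(3) = -5/2 < 0 ⇒ local maximum.
So the local minimum value is h(1/2) = 127/48.

127/48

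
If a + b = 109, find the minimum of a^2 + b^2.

With a + b = 109, a^2 + b^2 = a^2 + (109 − a)^2.
The derivative 2a − 2(109 − a) = 4a − 218 vanishes at a = 109/2; second derivative 4 > 0, a minimum.
The minimum is 2·(109/2)^2 = 11881/2.

11881/2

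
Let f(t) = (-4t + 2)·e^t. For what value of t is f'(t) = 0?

By the product rule, f'(t) = (-4t - 2)·e^t. Since e^t > 0, the only critical point is t = -1/2.
f''(-1/2) has the same sign as -4 < 0, so this is a local maximum.
f(-1/2) = (4)·e^(-1/2) ≈ 2.4261.

-1/2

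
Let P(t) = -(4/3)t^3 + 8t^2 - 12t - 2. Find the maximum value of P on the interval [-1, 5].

58/3

Differentiating, P'(t) = -4t^2 + 16t - 12; which vanishes at t = 1 and t = 3.
Compare values at every candidate in [-1, 5]: P(-1) = 58/3; P(1) = -22/3; P(3) = -2; P(5) = -86/3.
The maximum over the interval is 58/3, attained at t = -1.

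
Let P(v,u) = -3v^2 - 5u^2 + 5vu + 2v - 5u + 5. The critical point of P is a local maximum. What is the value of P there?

∂P/∂v = -6v + 5u + 2 = 0 and ∂P/∂u = 5v - 10u - 5 = 0, so (v, u) = (-1/7, -4/7).
The Hessian has P_{vv} = -6, P_{uu} = -10, P_{vu} = 5, giving D = 35 > 0 with P_{vv} < 0, so the point is a local maximum.
P(-1/7, -4/7) = 44/7.

44/7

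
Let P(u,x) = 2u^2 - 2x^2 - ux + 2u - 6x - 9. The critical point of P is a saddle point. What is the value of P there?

-101/17

∂P/∂u = 4u - x + 2 = 0 and ∂P/∂x = -u - 4x - 6 = 0, so (u, x) = (-14/17, -22/17).
The Hessian has P_{uu} = 4, P_{xx} = -4, P_{ux} = -1, giving D = -17 < 0, so the point is a saddle point.
P(-14/17, -22/17) = -101/17.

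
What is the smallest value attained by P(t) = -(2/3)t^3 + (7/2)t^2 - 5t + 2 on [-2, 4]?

Differentiating, P'(t) = -2t^2 + 7t - 5; which vanishes at t = 1 and t = 5/2.
Evaluating at the critical points and endpoints: P(-2) = 94/3; P(1) = -1/6; P(5/2) = 23/24; P(4) = -14/3.
The minimum over the interval is -14/3, attained at t = 4.

-14/3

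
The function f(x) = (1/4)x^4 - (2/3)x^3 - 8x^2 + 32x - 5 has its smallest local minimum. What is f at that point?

f'(x) = x^3 - 2x^2 - 16x + 32 = 0 at x = -4, 2, 4.
Since f''(x) = 3x^2 - 4x - 16, we get f''(-4) = 48 > 0 ⇒ local minimum; f''(2) = -12 < 0 ⇒ local maximum; f''(4) = 16 > 0 ⇒ local minimum.
So the smallest local minimum value is f(-4) = -463/3.

-463/3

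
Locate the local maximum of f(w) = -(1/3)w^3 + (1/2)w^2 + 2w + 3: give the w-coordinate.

2

f'(w) = -w^2 + w + 2. Setting f'(w) = 0 gives w ∈ {-1, 2}.
Second-derivative test with f''(w) = -2w + 1: f''(-1) = 3 > 0 ⇒ local minimum; f''(2) = -3 < 0 ⇒ local maximum.
The local maximum is f(2) = 19/3.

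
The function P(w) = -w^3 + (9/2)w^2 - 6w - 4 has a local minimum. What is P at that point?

-13/2

P'(w) = -3w^2 + 9w - 6 = 0 at w = 1, 2.
Since P''(w) = -6w + 9, we get P''(1) = 3 > 0 ⇒ local minimum; P''(2) = -3 < 0 ⇒ local maximum.
So the local minimum value is P(1) = -13/2.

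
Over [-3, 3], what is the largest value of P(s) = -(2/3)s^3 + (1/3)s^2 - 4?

17

Differentiating, P'(s) = -2s^2 + (2/3)s; which vanishes at s = 0 and s = 1/3.
Evaluating at the critical points and endpoints: P(-3) = 17,  P(0) = -4,  P(1/3) = -323/81,  P(3) = -19.
Hence the absolute maximum is 17 at s = -3.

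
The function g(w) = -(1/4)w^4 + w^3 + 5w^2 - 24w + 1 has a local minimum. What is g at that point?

g'(w) = -w^3 + 3w^2 + 10w - 24 = 0 at w = -3, 2, 4.
g''(w) = -3w^2 + 6w + 10. g''(-3) = -35 < 0 ⇒ local maximum; g''(2) = 10 > 0 ⇒ local minimum; g''(4) = -14 < 0 ⇒ local maximum.
Thus g has its local minimum at w = 2, with value -23.

-23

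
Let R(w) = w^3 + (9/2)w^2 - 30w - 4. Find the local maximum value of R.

Critical points: R'(w) = 3w^2 + 9w - 30 vanishes at w = -5, 2.
Since R''(w) = 6w + 9, we get R''(-5) = -21 < 0 ⇒ local maximum; R''(2) = 21 > 0 ⇒ local minimum.
Thus R has its local maximum at w = -5, with value 267/2.

267/2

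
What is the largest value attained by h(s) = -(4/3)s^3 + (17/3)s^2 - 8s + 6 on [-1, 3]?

21

The derivative is -4s^2 + (34/3)s - 8, which vanishes at s = 4/3 and s = 3/2.
Evaluating at the critical points and endpoints: h(-1) = 21,  h(4/3) = 182/81,  h(3/2) = 9/4,  h(3) = -3.
So the maximum is h(-1) = 21.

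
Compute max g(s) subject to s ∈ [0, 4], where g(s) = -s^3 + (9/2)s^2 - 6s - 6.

-6

The derivative is -3s^2 + 9s - 6, which vanishes at s = 1 and s = 2.
Evaluating at the critical points and endpoints: g(0) = -6, g(1) = -17/2, g(2) = -8, g(4) = -22.
So the maximum is g(0) = -6.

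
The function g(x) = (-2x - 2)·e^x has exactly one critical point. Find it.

g'(x) = (-2)·e^x + (-2x - 2)·1·e^x = (-2x - 4)·e^x. Since e^x > 0, the only critical point is x = -2.
g''(-2) has the same sign as -2 < 0, so this is a local maximum.
g(-2) = (2)·e^(-2) ≈ 0.2707.

-2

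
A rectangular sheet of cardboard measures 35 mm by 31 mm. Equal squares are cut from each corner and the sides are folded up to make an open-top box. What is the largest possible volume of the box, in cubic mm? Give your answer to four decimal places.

2640.0605

With cut size x, the volume is V(x) = x(35 − 2x)(31 − 2x) for 0 < x < 15.5.
V'(x) = 12x^2 − 264x + 1085. Setting V'(x) = 0 gives x ≈ 5.4698 (the root in (0, 15.5)).
V''(x) = 24x − 264 is negative there, so this is the maximum; V ≈ 2640.0605.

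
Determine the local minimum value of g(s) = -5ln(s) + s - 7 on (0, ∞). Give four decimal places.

-10.0472

g'(s) = -5/s + 1 = 0 gives s = 5.
g''(s) = 5/s², which is positive for s > 0, so this is a local minimum.
g(5) = -5·ln(5) + 5 - 7 ≈ -10.0472.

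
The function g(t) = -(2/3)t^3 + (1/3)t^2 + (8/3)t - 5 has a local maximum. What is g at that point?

-197/81

Critical points: g'(t) = -2t^2 + (2/3)t + 8/3 vanishes at t = -1, 4/3.
Second-derivative test with g''(t) = -4t + 2/3: g''(-1) = 14/3 > 0 ⇒ local minimum; g''(4/3) = -14/3 < 0 ⇒ local maximum.
Thus g has its local maximum at t = 4/3, with value -197/81.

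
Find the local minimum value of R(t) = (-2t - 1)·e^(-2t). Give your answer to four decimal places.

R'(t) = (-2)·e^(-2t) + (-2t - 1)·(-2)·e^(-2t) = (4t)·e^(-2t). Since e^(-2t) > 0, the only critical point is t = 0.
R''(0) has the same sign as 4 > 0, so this is a local minimum.
R(0) = (-1)·e^(0) ≈ -1.0000.

-1.0000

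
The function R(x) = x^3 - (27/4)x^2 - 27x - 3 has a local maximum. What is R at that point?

R'(x) = 3x^2 - (27/2)x - 27 = 0 at x = -3/2, 6.
Second-derivative test with R''(x) = 6x - 27/2: R''(-3/2) = -45/2 < 0 ⇒ local maximum; R''(6) = 45/2 > 0 ⇒ local minimum.
Thus R has its local maximum at x = -3/2, with value 303/16.

303/16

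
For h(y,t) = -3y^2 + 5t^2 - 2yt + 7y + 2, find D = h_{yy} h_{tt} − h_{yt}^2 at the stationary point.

-64

∂h/∂y = -6y - 2t + 7 = 0 and ∂h/∂t = -2y + 10t = 0, so (y, t) = (35/32, 7/32).
The Hessian has h_{yy} = -6, h_{tt} = 10, h_{yt} = -2, giving D = -64 < 0, so the point is a saddle point.
D = (-6)·(10) − (-2)^2 = -64.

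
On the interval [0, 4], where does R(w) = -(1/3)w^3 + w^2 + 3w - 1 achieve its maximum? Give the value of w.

The derivative is -w^2 + 2w + 3, whose only zero in [0, 4] is w = 3.
Candidates: R(0) = -1; R(3) = 8; R(4) = 17/3.
So the maximum is R(3) = 8.

3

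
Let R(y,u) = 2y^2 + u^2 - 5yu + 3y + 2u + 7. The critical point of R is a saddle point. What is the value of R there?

166/17

∂R/∂y = 4y - 5u + 3 = 0 and ∂R/∂u = -5y + 2u + 2 = 0, so (y, u) = (16/17, 23/17).
The Hessian has R_{yy} = 4, R_{uu} = 2, R_{yu} = -5, giving D = -17 < 0, so the point is a saddle point.
R(16/17, 23/17) = 166/17.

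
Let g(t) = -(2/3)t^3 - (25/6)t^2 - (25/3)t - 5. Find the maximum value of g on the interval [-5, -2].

95/6

Differentiating, g'(t) = -2t^2 - (25/3)t - 25/3; whose only zero in [-5, -2] is t = -5/2.
Evaluating at the critical points and endpoints: g(-5) = 95/6,  g(-5/2) = 5/24,  g(-2) = 1/3.
So the maximum is g(-5) = 95/6.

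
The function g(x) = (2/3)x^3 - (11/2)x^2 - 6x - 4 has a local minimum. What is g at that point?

-94

g'(x) = 2x^2 - 11x - 6. Setting g'(x) = 0 gives x ∈ {-1/2, 6}.
Second-derivative test with g''(x) = 4x - 11: g''(-1/2) = -13 < 0 ⇒ local maximum; g''(6) = 13 > 0 ⇒ local minimum.
The local minimum is g(6) = -94.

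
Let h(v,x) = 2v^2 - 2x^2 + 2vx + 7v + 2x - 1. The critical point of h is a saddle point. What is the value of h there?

∂h/∂v = 4v + 2x + 7 = 0 and ∂h/∂x = 2v - 4x + 2 = 0, so (v, x) = (-8/5, -3/10).
The Hessian has h_{vv} = 4, h_{xx} = -4, h_{vx} = 2, giving D = -20 < 0, so the point is a saddle point.
h(-8/5, -3/10) = -69/10.

-69/10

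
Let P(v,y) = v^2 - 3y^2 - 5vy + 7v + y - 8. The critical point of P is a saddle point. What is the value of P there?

-11

∂P/∂v = 2v - 5y + 7 = 0 and ∂P/∂y = -5v - 6y + 1 = 0, so (v, y) = (-1, 1).
The Hessian has P_{vv} = 2, P_{yy} = -6, P_{vy} = -5, giving D = -37 < 0, so the point is a saddle point.
P(-1, 1) = -11.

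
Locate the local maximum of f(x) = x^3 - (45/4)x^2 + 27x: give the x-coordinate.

f'(x) = 3x^2 - (45/2)x + 27 = 0 at x = 3/2, 6.
Since f''(x) = 6x - 45/2, we get f''(3/2) = -27/2 < 0 ⇒ local maximum; f''(6) = 27/2 > 0 ⇒ local minimum.
Thus f has its local maximum at x = 3/2, with value 297/16.

3/2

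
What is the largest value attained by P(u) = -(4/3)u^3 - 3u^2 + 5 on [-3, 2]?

Differentiating, P'(u) = -4u^2 - 6u; which vanishes at u = -3/2 and u = 0.
Compare values at every candidate in [-3, 2]: P(-3) = 14,  P(-3/2) = 11/4,  P(0) = 5,  P(2) = -53/3.
So the maximum is P(-3) = 14.

14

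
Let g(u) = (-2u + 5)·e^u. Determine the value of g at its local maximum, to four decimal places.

8.9634

g'(u) = (-2)·e^u + (-2u + 5)·1·e^u = (-2u + 3)·e^u. Since e^u > 0, the only critical point is u = 3/2.
g''(3/2) has the same sign as -2 < 0, so this is a local maximum.
g(3/2) = (2)·e^(3/2) ≈ 8.9634.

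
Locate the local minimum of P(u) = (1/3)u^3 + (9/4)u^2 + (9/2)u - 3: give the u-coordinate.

P'(u) = u^2 + (9/2)u + 9/2 = 0 at u = -3, -3/2.
Second-derivative test with P''(u) = 2u + 9/2: P''(-3) = -3/2 < 0 ⇒ local maximum; P''(-3/2) = 3/2 > 0 ⇒ local minimum.
Thus P has its local minimum at u = -3/2, with value -93/16.

-3/2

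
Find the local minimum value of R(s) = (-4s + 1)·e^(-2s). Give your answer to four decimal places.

-0.4463

R'(s) = (-4)·e^(-2s) + (-4s + 1)·(-2)·e^(-2s) = (8s - 6)·e^(-2s). Since e^(-2s) > 0, the only critical point is s = 3/4.
R''(3/4) has the same sign as 8 > 0, so this is a local minimum.
R(3/4) = (-2)·e^(-3/2) ≈ -0.4463.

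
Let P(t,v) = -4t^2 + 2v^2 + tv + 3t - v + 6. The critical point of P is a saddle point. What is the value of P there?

215/33

∂P/∂t = -8t + v + 3 = 0 and ∂P/∂v = t + 4v - 1 = 0, so (t, v) = (13/33, 5/33).
The Hessian has P_{tt} = -8, P_{vv} = 4, P_{tv} = 1, giving D = -33 < 0, so the point is a saddle point.
P(13/33, 5/33) = 215/33.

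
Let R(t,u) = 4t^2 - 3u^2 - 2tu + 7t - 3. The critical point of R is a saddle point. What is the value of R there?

-303/52

∂R/∂t = 8t - 2u + 7 = 0 and ∂R/∂u = -2t - 6u = 0, so (t, u) = (-21/26, 7/26).
The Hessian has R_{tt} = 8, R_{uu} = -6, R_{tu} = -2, giving D = -52 < 0, so the point is a saddle point.
R(-21/26, 7/26) = -303/52.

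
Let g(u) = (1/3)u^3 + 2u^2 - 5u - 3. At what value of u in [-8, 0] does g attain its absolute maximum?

Differentiating, g'(u) = u^2 + 4u - 5; whose only zero in [-8, 0] is u = -5.
Compare values at every candidate in [-8, 0]: g(-8) = -17/3, g(-5) = 91/3, g(0) = -3.
Hence the absolute maximum is 91/3 at u = -5.

-5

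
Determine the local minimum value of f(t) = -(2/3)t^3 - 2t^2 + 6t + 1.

-17

f'(t) = -2t^2 - 4t + 6. Setting f'(t) = 0 gives t ∈ {-3, 1}.
Second-derivative test with f''(t) = -4t - 4: f''(-3) = 8 > 0 ⇒ local minimum; f''(1) = -8 < 0 ⇒ local maximum.
Thus f has its local minimum at t = -3, with value -17.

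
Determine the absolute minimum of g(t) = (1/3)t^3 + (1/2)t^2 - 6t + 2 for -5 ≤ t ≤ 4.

-16/3

The derivative is t^2 + t - 6, which vanishes at t = -3 and t = 2.
Candidates: g(-5) = 17/6, g(-3) = 31/2, g(2) = -16/3, g(4) = 22/3.
So the minimum is g(2) = -16/3.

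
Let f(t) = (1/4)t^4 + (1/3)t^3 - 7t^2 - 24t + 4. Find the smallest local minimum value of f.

f'(t) = t^3 + t^2 - 14t - 24 = 0 at t = -3, -2, 4.
Second-derivative test with f''(t) = 3t^2 + 2t - 14: f''(-3) = 7 > 0 ⇒ local minimum; f''(-2) = -6 < 0 ⇒ local maximum; f''(4) = 42 > 0 ⇒ local minimum.
Thus f has its smallest local minimum at t = 4, with value -356/3.

-356/3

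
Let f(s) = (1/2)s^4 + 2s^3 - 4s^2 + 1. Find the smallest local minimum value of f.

-63

f'(s) = 2s^3 + 6s^2 - 8s. Setting f'(s) = 0 gives s ∈ {-4, 0, 1}.
Second-derivative test with f''(s) = 6s^2 + 12s - 8: f''(-4) = 40 > 0 ⇒ local minimum; f''(0) = -8 < 0 ⇒ local maximum; f''(1) = 10 > 0 ⇒ local minimum.
The smallest local minimum is f(-4) = -63.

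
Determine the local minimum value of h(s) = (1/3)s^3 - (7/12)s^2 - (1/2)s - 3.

Critical points: h'(s) = s^2 - (7/6)s - 1/2 vanishes at s = -1/3, 3/2.
Since h''(s) = 2s - 7/6, we get h''(-1/3) = -11/6 < 0 ⇒ local maximum; h''(3/2) = 11/6 > 0 ⇒ local minimum.
So the local minimum value is h(3/2) = -63/16.

-63/16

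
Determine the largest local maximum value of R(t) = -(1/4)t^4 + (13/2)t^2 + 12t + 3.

91

R'(t) = -t^3 + 13t + 12 = 0 at t = -3, -1, 4.
Since R''(t) = -3t^2 + 13, we get R''(-3) = -14 < 0 ⇒ local maximum; R''(-1) = 10 > 0 ⇒ local minimum; R''(4) = -35 < 0 ⇒ local maximum.
Thus R has its largest local maximum at t = 4, with value 91.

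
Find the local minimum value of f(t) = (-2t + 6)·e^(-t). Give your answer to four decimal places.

-0.0366

By the product rule, f'(t) = (2t - 8)·e^(-t). Since e^(-t) > 0, the only critical point is t = 4.
f''(4) has the same sign as 2 > 0, so this is a local minimum.
f(4) = (-2)·e^(-4) ≈ -0.0366.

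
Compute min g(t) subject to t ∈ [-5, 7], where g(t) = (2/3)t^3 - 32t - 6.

Differentiating, g'(t) = 2t^2 - 32; which vanishes at t = -4 and t = 4.
Candidates: g(-5) = 212/3,  g(-4) = 238/3,  g(4) = -274/3,  g(7) = -4/3.
Hence the absolute minimum is -274/3 at t = 4.

-274/3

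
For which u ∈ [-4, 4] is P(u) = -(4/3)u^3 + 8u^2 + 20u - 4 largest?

The derivative is -4u^2 + 16u + 20, whose only zero in [-4, 4] is u = -1.
Candidates: P(-4) = 388/3; P(-1) = -44/3; P(4) = 356/3.
The maximum over the interval is 388/3, attained at u = -4.

-4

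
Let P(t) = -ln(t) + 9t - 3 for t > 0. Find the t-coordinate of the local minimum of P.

P'(t) = -1/t + 9 = 0 gives t = 1/9.
P''(t) = 1/t², which is positive for t > 0, so this is a local minimum.
P(1/9) = -1·ln(1/9) + 1 - 3 ≈ 0.1972.

1/9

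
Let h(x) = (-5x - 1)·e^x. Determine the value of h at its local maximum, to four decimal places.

1.5060

By the product rule, h'(x) = (-5x - 6)·e^x. Since e^x > 0, the only critical point is x = -6/5.
h''(-6/5) has the same sign as -5 < 0, so this is a local maximum.
h(-6/5) = (5)·e^(-6/5) ≈ 1.5060.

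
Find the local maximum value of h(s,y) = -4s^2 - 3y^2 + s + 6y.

∂h/∂s = -8s + 1 = 0 and ∂h/∂y = -6y + 6 = 0, so (s, y) = (1/8, 1).
The Hessian has h_{ss} = -8, h_{yy} = -6, h_{sy} = 0, giving D = 48 > 0 with h_{ss} < 0, so the point is a local maximum.
h(1/8, 1) = 49/16.

49/16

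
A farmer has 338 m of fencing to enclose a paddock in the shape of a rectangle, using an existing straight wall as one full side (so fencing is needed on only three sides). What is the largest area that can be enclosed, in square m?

Let the sides perpendicular to the wall have length x and the parallel side y, so 2x + y = 338 and the area is A = xy = x(338 − 2x).
A'(x) = 338 − 4x = 0 gives x = 169/2, and A''(x) = −4 < 0 confirms a maximum.
Then y = 338 − 2·169/2 = 169 and A = 28561/2.

28561/2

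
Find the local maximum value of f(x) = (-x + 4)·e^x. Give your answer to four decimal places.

f'(x) = (-1)·e^x + (-x + 4)·1·e^x = (-x + 3)·e^x. Since e^x > 0, the only critical point is x = 3.
f''(3) has the same sign as -1 < 0, so this is a local maximum.
f(3) = (1)·e^(3) ≈ 20.0855.

20.0855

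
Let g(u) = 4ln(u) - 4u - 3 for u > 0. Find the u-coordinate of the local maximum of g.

1

g'(u) = 4/u − 4 = 0 gives u = 1.
g''(u) = -4/u², which is negative for u > 0, so this is a local maximum.
g(1) = 4·ln(1) - 4 - 3 ≈ -7.0000.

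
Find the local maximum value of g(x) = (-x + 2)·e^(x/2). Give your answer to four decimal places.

2.0000

Differentiating with the product rule gives g'(x) = (-(1/2)x)·e^(x/2). Since e^(x/2) > 0, the only critical point is x = 0.
g''(0) has the same sign as -1/2 < 0, so this is a local maximum.
g(0) = (2)·e^(0) ≈ 2.0000.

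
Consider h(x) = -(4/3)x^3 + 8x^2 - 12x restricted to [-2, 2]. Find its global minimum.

-16/3

Differentiating, h'(x) = -4x^2 + 16x - 12; whose only zero in [-2, 2] is x = 1.
Candidates: h(-2) = 200/3, h(1) = -16/3, h(2) = -8/3.
The minimum over the interval is -16/3, attained at x = 1.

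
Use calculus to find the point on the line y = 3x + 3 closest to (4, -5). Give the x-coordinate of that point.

-2

Minimize D(x)^2 = (x - 4)^2 + (3x + 8)^2.
d/dx[D^2] = 2(x - 4) + 2·3·(3x + 8) = 0 ⇒ x = -2.
Then y = -3 and the distance is √(40) ≈ 6.3246.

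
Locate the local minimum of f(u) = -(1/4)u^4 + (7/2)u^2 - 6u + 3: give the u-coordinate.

1

f'(u) = -u^3 + 7u - 6 = 0 at u = -3, 1, 2.
Second-derivative test with f''(u) = -3u^2 + 7: f''(-3) = -20 < 0 ⇒ local maximum; f''(1) = 4 > 0 ⇒ local minimum; f''(2) = -5 < 0 ⇒ local maximum.
So the local minimum value is f(1) = 1/4.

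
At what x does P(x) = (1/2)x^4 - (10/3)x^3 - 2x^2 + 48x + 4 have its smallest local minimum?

-2

P'(x) = 2x^3 - 10x^2 - 4x + 48. Setting P'(x) = 0 gives x ∈ {-2, 3, 4}.
P''(x) = 6x^2 - 20x - 4. P''(-2) = 60 > 0 ⇒ local minimum; P''(3) = -10 < 0 ⇒ local maximum; P''(4) = 12 > 0 ⇒ local minimum.
So the smallest local minimum value is P(-2) = -196/3.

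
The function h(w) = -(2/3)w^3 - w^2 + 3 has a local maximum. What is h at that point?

3

Critical points: h'(w) = -2w^2 - 2w vanishes at w = -1, 0.
Since h''(w) = -4w - 2, we get h''(-1) = 2 > 0 ⇒ local minimum; h''(0) = -2 < 0 ⇒ local maximum.
The local maximum is h(0) = 3.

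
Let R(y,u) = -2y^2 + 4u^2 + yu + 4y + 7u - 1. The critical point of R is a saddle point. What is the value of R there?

-95/33

∂R/∂y = -4y + u + 4 = 0 and ∂R/∂u = y + 8u + 7 = 0, so (y, u) = (25/33, -32/33).
The Hessian has R_{yy} = -4, R_{uu} = 8, R_{yu} = 1, giving D = -33 < 0, so the point is a saddle point.
R(25/33, -32/33) = -95/33.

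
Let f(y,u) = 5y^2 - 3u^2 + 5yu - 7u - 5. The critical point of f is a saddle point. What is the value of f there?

∂f/∂y = 10y + 5u = 0 and ∂f/∂u = 5y - 6u - 7 = 0, so (y, u) = (7/17, -14/17).
The Hessian has f_{yy} = 10, f_{uu} = -6, f_{yu} = 5, giving D = -85 < 0, so the point is a saddle point.
f(7/17, -14/17) = -36/17.

-36/17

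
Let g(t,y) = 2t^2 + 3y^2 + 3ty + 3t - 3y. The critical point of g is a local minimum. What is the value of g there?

∂g/∂t = 4t + 3y + 3 = 0 and ∂g/∂y = 3t + 6y - 3 = 0, so (t, y) = (-9/5, 7/5).
The Hessian has g_{tt} = 4, g_{yy} = 6, g_{ty} = 3, giving D = 15 > 0 with g_{tt} > 0, so the point is a local minimum.
g(-9/5, 7/5) = -24/5.

-24/5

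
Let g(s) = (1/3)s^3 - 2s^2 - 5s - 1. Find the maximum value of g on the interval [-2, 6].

5/3

Differentiating, g'(s) = s^2 - 4s - 5; which vanishes at s = -1 and s = 5.
Evaluating at the critical points and endpoints: g(-2) = -5/3; g(-1) = 5/3; g(5) = -103/3; g(6) = -31.
So the maximum is g(-1) = 5/3.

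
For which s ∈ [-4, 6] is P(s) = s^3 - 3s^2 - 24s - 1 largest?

-2

P'(s) = 3s^2 - 6s - 24, which vanishes at s = -2 and s = 4.
Candidates: P(-4) = -17, P(-2) = 27, P(4) = -81, P(6) = -37.
So the maximum is P(-2) = 27.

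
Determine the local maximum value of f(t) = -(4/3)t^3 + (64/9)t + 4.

836/81

f'(t) = -4t^2 + 64/9 = 0 at t = -4/3, 4/3.
Second-derivative test with f''(t) = -8t: f''(-4/3) = 32/3 > 0 ⇒ local minimum; f''(4/3) = -32/3 < 0 ⇒ local maximum.
Thus f has its local maximum at t = 4/3, with value 836/81.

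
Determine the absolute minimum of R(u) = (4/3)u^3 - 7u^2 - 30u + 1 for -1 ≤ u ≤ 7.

-472/3

R'(u) = 4u^2 - 14u - 30, whose only zero in [-1, 7] is u = 5.
Evaluating at the critical points and endpoints: R(-1) = 68/3, R(5) = -472/3, R(7) = -284/3.
The minimum over the interval is -472/3, attained at u = 5.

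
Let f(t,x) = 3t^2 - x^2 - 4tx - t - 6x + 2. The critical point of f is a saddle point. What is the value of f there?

∂f/∂t = 6t - 4x - 1 = 0 and ∂f/∂x = -4t - 2x - 6 = 0, so (t, x) = (-11/14, -10/7).
The Hessian has f_{tt} = 6, f_{xx} = -2, f_{tx} = -4, giving D = -28 < 0, so the point is a saddle point.
f(-11/14, -10/7) = 187/28.

187/28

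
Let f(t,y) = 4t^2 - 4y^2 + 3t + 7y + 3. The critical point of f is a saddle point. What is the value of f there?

∂f/∂t = 8t + 3 = 0 and ∂f/∂y = -8y + 7 = 0, so (t, y) = (-3/8, 7/8).
The Hessian has f_{tt} = 8, f_{yy} = -8, f_{ty} = 0, giving D = -64 < 0, so the point is a saddle point.
f(-3/8, 7/8) = 11/2.

11/2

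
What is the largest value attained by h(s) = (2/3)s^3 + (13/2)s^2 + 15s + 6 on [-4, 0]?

h'(s) = 2s^2 + 13s + 15, whose only zero in [-4, 0] is s = -3/2.
Evaluating at the critical points and endpoints: h(-4) = 22/3,  h(-3/2) = -33/8,  h(0) = 6.
Hence the absolute maximum is 22/3 at s = -4.

22/3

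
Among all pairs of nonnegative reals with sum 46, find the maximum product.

With x + y = 46, the product is P(x) = x(46 − x).
P'(x) = 46 − 2x = 0 gives x = 23; P'' = −2 < 0, so this is the maximum.
P = 23·23 = 529.

529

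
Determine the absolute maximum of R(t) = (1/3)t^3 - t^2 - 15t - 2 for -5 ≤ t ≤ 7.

R'(t) = t^2 - 2t - 15, which vanishes at t = -3 and t = 5.
Evaluating at the critical points and endpoints: R(-5) = 19/3, R(-3) = 25, R(5) = -181/3, R(7) = -125/3.
The maximum over the interval is 25, attained at t = -3.

25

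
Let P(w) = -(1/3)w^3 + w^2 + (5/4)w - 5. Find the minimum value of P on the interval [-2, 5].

-185/12

The derivative is -w^2 + 2w + 5/4, which vanishes at w = -1/2 and w = 5/2.
Evaluating at the critical points and endpoints: P(-2) = -5/6,  P(-1/2) = -16/3,  P(5/2) = -5/6,  P(5) = -185/12.
So the minimum is P(5) = -185/12.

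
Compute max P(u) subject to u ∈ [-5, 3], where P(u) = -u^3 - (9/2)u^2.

The derivative is -3u^2 - 9u, which vanishes at u = -3 and u = 0.
Compare values at every candidate in [-5, 3]: P(-5) = 25/2; P(-3) = -27/2; P(0) = 0; P(3) = -135/2.
The maximum over the interval is 25/2, attained at u = -5.

25/2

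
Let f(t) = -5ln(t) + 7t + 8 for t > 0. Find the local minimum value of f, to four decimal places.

14.6824

f'(t) = -5/t + 7 = 0 gives t = 5/7.
f''(t) = 5/t², which is positive for t > 0, so this is a local minimum.
f(5/7) = -5·ln(5/7) + 5 + 8 ≈ 14.6824.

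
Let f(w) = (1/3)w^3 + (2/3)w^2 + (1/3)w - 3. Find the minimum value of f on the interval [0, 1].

The derivative is w^2 + (4/3)w + 1/3, which has no zeros in [0, 1].
Candidates: f(0) = -3,  f(1) = -5/3.
Hence the absolute minimum is -3 at w = 0.

-3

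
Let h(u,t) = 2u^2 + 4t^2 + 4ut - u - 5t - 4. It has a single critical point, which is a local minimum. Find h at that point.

-49/8

∂h/∂u = 4u + 4t - 1 = 0 and ∂h/∂t = 4u + 8t - 5 = 0, so (u, t) = (-3/4, 1).
The Hessian has h_{uu} = 4, h_{tt} = 8, h_{ut} = 4, giving D = 16 > 0 with h_{uu} > 0, so the point is a local minimum.
h(-3/4, 1) = -49/8.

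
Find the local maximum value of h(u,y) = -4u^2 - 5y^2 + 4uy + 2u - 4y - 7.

-99/16

∂h/∂u = -8u + 4y + 2 = 0 and ∂h/∂y = 4u - 10y - 4 = 0, so (u, y) = (1/16, -3/8).
The Hessian has h_{uu} = -8, h_{yy} = -10, h_{uy} = 4, giving D = 64 > 0 with h_{uu} < 0, so the point is a local maximum.
h(1/16, -3/8) = -99/16.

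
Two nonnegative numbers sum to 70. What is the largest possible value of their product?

1225

With x + y = 70, the product is P(x) = x(70 − x).
P'(x) = 70 − 2x = 0 gives x = 35; P'' = −2 < 0, so this is the maximum.
P = 35·35 = 1225.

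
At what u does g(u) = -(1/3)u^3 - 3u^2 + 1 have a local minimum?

-6

Critical points: g'(u) = -u^2 - 6u vanishes at u = -6, 0.
Second-derivative test with g''(u) = -2u - 6: g''(-6) = 6 > 0 ⇒ local minimum; g''(0) = -6 < 0 ⇒ local maximum.
Thus g has its local minimum at u = -6, with value -35.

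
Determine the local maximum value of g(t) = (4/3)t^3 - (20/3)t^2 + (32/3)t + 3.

691/81

g'(t) = 4t^2 - (40/3)t + 32/3. Setting g'(t) = 0 gives t ∈ {4/3, 2}.
g''(t) = 8t - 40/3. g''(4/3) = -8/3 < 0 ⇒ local maximum; g''(2) = 8/3 > 0 ⇒ local minimum.
The local maximum is g(4/3) = 691/81.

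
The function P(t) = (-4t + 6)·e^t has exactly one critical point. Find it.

1/2

Differentiating with the product rule gives P'(t) = (-4t + 2)·e^t. Since e^t > 0, the only critical point is t = 1/2.
P''(1/2) has the same sign as -4 < 0, so this is a local maximum.
P(1/2) = (4)·e^(1/2) ≈ 6.5949.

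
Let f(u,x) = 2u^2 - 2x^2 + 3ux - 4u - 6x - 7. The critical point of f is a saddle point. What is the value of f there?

∂f/∂u = 4u + 3x - 4 = 0 and ∂f/∂x = 3u - 4x - 6 = 0, so (u, x) = (34/25, -12/25).
The Hessian has f_{uu} = 4, f_{xx} = -4, f_{ux} = 3, giving D = -25 < 0, so the point is a saddle point.
f(34/25, -12/25) = -207/25.

-207/25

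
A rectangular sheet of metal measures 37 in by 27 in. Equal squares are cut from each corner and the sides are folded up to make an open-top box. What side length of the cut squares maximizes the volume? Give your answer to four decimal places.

With cut size x, the volume is V(x) = x(37 − 2x)(27 − 2x) for 0 < x < 13.5.
V'(x) = 12x^2 − 256x + 999. Setting V'(x) = 0 gives x ≈ 5.1415 (the root in (0, 13.5)).
V''(x) = 24x − 256 is negative there, so this is the maximum; V ≈ 2296.3383.

5.1415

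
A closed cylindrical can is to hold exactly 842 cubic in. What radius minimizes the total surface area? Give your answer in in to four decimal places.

With radius r and height h, πr²h = 842 so h = 842/(πr²), and S(r) = 2πr² + 2πrh = 2πr² + 2·842/r.
S'(r) = 4πr − 2·842/r² = 0 ⇒ r³ = 842/(2π), so r ≈ 5.1173 and h = 2r ≈ 10.2347.
S''(r) = 4π + 4·842/r³ > 0, so this is the minimum; S ≈ 493.6160.

5.1173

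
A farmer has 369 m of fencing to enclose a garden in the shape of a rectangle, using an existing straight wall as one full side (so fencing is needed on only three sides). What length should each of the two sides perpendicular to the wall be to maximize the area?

369/4

Let the sides perpendicular to the wall have length x and the parallel side y, so 2x + y = 369 and the area is A = xy = x(369 − 2x).
A'(x) = 369 − 4x = 0 gives x = 369/4, and A''(x) = −4 < 0 confirms a maximum.
Then y = 369 − 2·369/4 = 369/2 and A = 136161/8.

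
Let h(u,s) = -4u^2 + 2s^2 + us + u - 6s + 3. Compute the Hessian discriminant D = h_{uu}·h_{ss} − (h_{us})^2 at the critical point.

-33

∂h/∂u = -8u + s + 1 = 0 and ∂h/∂s = u + 4s - 6 = 0, so (u, s) = (10/33, 47/33).
The Hessian has h_{uu} = -8, h_{ss} = 4, h_{us} = 1, giving D = -33 < 0, so the point is a saddle point.
D = (-8)·(4) − (1)^2 = -33.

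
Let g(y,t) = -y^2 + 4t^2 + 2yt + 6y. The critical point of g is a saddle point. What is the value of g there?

36/5

∂g/∂y = -2y + 2t + 6 = 0 and ∂g/∂t = 2y + 8t = 0, so (y, t) = (12/5, -3/5).
The Hessian has g_{yy} = -2, g_{tt} = 8, g_{yt} = 2, giving D = -20 < 0, so the point is a saddle point.
g(12/5, -3/5) = 36/5.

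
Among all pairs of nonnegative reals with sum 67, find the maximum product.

4489/4

With x + y = 67, the product is P(x) = x(67 − x).
P'(x) = 67 − 2x = 0 gives x = 67/2; P'' = −2 < 0, so this is the maximum.
P = 67/2·67/2 = 4489/4.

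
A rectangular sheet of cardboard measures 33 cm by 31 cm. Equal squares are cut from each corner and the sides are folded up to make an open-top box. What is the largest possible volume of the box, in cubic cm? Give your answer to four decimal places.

With cut size x, the volume is V(x) = x(33 − 2x)(31 − 2x) for 0 < x < 15.5.
V'(x) = 12x^2 − 256x + 1023. Setting V'(x) = 0 gives x ≈ 5.3255 (the root in (0, 15.5)).
V''(x) = 24x − 256 is negative there, so this is the maximum; V ≈ 2421.9298.

2421.9298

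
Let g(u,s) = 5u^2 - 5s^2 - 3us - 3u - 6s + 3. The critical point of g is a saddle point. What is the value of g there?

∂g/∂u = 10u - 3s - 3 = 0 and ∂g/∂s = -3u - 10s - 6 = 0, so (u, s) = (12/109, -69/109).
The Hessian has g_{uu} = 10, g_{ss} = -10, g_{us} = -3, giving D = -109 < 0, so the point is a saddle point.
g(12/109, -69/109) = 516/109.

516/109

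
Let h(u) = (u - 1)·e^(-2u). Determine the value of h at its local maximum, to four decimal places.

0.0249

Differentiating with the product rule gives h'(u) = (-2u + 3)·e^(-2u). Since e^(-2u) > 0, the only critical point is u = 3/2.
h''(3/2) has the same sign as -2 < 0, so this is a local maximum.
h(3/2) = (1/2)·e^(-3) ≈ 0.0249.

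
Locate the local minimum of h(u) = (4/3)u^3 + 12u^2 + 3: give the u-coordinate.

Critical points: h'(u) = 4u^2 + 24u vanishes at u = -6, 0.
Second-derivative test with h''(u) = 8u + 24: h''(-6) = -24 < 0 ⇒ local maximum; h''(0) = 24 > 0 ⇒ local minimum.
The local minimum is h(0) = 3.

0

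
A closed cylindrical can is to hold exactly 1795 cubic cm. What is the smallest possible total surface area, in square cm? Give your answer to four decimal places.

With radius r and height h, πr²h = 1795 so h = 1795/(πr²), and S(r) = 2πr² + 2πrh = 2πr² + 2·1795/r.
S'(r) = 4πr − 2·1795/r² = 0 ⇒ r³ = 1795/(2π), so r ≈ 6.5861 and h = 2r ≈ 13.1722.
S''(r) = 4π + 4·1795/r³ > 0, so this is the minimum; S ≈ 817.6313.

817.6313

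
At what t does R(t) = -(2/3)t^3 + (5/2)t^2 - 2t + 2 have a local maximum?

2

R'(t) = -2t^2 + 5t - 2 = 0 at t = 1/2, 2.
R''(t) = -4t + 5. R''(1/2) = 3 > 0 ⇒ local minimum; R''(2) = -3 < 0 ⇒ local maximum.
So the local maximum value is R(2) = 8/3.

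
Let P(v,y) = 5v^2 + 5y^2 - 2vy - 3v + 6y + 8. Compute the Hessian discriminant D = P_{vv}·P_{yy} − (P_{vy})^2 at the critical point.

∂P/∂v = 10v - 2y - 3 = 0 and ∂P/∂y = -2v + 10y + 6 = 0, so (v, y) = (3/16, -9/16).
The Hessian has P_{vv} = 10, P_{yy} = 10, P_{vy} = -2, giving D = 96 > 0 with P_{vv} > 0, so the point is a local minimum.
D = (10)·(10) − (-2)^2 = 96.

96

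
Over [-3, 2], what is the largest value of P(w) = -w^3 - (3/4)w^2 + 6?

105/4

Differentiating, P'(w) = -3w^2 - (3/2)w; which vanishes at w = -1/2 and w = 0.
Candidates: P(-3) = 105/4; P(-1/2) = 95/16; P(0) = 6; P(2) = -5.
So the maximum is P(-3) = 105/4.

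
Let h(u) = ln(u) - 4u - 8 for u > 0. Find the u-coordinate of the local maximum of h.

1/4

h'(u) = 1/u − 4 = 0 gives u = 1/4.
h''(u) = -1/u², which is negative for u > 0, so this is a local maximum.
h(1/4) = 1·ln(1/4) - 1 - 8 ≈ -10.3863.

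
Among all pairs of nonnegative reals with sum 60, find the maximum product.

900

With x + y = 60, the product is P(x) = x(60 − x).
P'(x) = 60 − 2x = 0 gives x = 30; P'' = −2 < 0, so this is the maximum.
P = 30·30 = 900.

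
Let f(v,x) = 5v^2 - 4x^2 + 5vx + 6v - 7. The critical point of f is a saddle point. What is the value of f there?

∂f/∂v = 10v + 5x + 6 = 0 and ∂f/∂x = 5v - 8x = 0, so (v, x) = (-16/35, -2/7).
The Hessian has f_{vv} = 10, f_{xx} = -8, f_{vx} = 5, giving D = -105 < 0, so the point is a saddle point.
f(-16/35, -2/7) = -293/35.

-293/35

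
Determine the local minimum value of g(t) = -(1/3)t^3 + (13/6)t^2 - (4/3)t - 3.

g'(t) = -t^2 + (13/3)t - 4/3. Setting g'(t) = 0 gives t ∈ {1/3, 4}.
Since g''(t) = -2t + 13/3, we get g''(1/3) = 11/3 > 0 ⇒ local minimum; g''(4) = -11/3 < 0 ⇒ local maximum.
The local minimum is g(1/3) = -521/162.

-521/162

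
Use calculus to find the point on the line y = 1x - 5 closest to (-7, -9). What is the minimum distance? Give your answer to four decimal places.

Minimize D(x)^2 = (x + 7)^2 + (x + 4)^2.
d/dx[D^2] = 2(x + 7) + 2·1·(x + 4) = 0 ⇒ x = -11/2.
Then y = -21/2 and the distance is √(9/2) ≈ 2.1213.

2.1213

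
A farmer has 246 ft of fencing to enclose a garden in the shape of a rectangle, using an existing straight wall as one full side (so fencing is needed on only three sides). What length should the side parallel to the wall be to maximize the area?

123

Let the sides perpendicular to the wall have length x and the parallel side y, so 2x + y = 246 and the area is A = xy = x(246 − 2x).
A'(x) = 246 − 4x = 0 gives x = 123/2, and A''(x) = −4 < 0 confirms a maximum.
Then y = 246 − 2·123/2 = 123 and A = 15129/2.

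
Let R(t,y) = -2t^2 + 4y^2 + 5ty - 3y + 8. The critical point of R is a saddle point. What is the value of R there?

146/19

∂R/∂t = -4t + 5y = 0 and ∂R/∂y = 5t + 8y - 3 = 0, so (t, y) = (5/19, 4/19).
The Hessian has R_{tt} = -4, R_{yy} = 8, R_{ty} = 5, giving D = -57 < 0, so the point is a saddle point.
R(5/19, 4/19) = 146/19.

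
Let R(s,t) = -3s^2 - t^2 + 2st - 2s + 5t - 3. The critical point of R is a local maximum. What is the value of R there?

35/8

∂R/∂s = -6s + 2t - 2 = 0 and ∂R/∂t = 2s - 2t + 5 = 0, so (s, t) = (3/4, 13/4).
The Hessian has R_{ss} = -6, R_{tt} = -2, R_{st} = 2, giving D = 8 > 0 with R_{ss} < 0, so the point is a local maximum.
R(3/4, 13/4) = 35/8.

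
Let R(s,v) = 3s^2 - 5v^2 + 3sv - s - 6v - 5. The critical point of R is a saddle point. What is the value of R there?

∂R/∂s = 6s + 3v - 1 = 0 and ∂R/∂v = 3s - 10v - 6 = 0, so (s, v) = (28/69, -11/23).
The Hessian has R_{ss} = 6, R_{vv} = -10, R_{sv} = 3, giving D = -69 < 0, so the point is a saddle point.
R(28/69, -11/23) = -260/69.

-260/69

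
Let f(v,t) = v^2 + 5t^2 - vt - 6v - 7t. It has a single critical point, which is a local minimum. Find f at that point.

∂f/∂v = 2v - t - 6 = 0 and ∂f/∂t = -v + 10t - 7 = 0, so (v, t) = (67/19, 20/19).
The Hessian has f_{vv} = 2, f_{tt} = 10, f_{vt} = -1, giving D = 19 > 0 with f_{vv} > 0, so the point is a local minimum.
f(67/19, 20/19) = -271/19.

-271/19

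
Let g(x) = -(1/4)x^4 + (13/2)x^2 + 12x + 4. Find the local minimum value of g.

g'(x) = -x^3 + 13x + 12 = 0 at x = -3, -1, 4.
g''(x) = -3x^2 + 13. g''(-3) = -14 < 0 ⇒ local maximum; g''(-1) = 10 > 0 ⇒ local minimum; g''(4) = -35 < 0 ⇒ local maximum.
Thus g has its local minimum at x = -1, with value -7/4.

-7/4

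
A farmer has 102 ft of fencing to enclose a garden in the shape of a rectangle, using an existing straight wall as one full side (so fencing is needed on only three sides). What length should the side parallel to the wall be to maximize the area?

51

Let the sides perpendicular to the wall have length x and the parallel side y, so 2x + y = 102 and the area is A = xy = x(102 − 2x).
A'(x) = 102 − 4x = 0 gives x = 51/2, and A''(x) = −4 < 0 confirms a maximum.
Then y = 102 − 2·51/2 = 51 and A = 2601/2.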